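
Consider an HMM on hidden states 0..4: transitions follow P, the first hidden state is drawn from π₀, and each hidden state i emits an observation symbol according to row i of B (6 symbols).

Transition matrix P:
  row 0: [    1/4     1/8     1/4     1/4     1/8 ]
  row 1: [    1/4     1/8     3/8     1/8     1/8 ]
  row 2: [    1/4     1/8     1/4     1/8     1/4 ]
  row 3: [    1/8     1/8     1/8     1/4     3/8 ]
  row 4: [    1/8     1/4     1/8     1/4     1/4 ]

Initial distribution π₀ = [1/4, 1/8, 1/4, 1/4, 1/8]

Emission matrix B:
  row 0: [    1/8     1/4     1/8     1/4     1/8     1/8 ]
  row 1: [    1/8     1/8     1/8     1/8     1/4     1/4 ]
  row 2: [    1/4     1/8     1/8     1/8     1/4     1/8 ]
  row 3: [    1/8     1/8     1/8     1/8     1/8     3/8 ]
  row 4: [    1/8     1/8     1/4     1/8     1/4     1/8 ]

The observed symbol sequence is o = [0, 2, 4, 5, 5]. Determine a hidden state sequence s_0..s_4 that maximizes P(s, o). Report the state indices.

t=0: δ = [3.125e-02, 1.562e-02, 6.250e-02, 3.125e-02, 1.562e-02]  (obs o_0=0)
t=1: δ = [1.953e-03, 9.766e-04, 1.953e-03, 9.766e-04, 3.906e-03]  ψ = [2, 2, 2, 0, 2]  (obs o_1=2)
t=2: δ = [6.104e-05, 2.441e-04, 1.221e-04, 1.221e-04, 2.441e-04]  ψ = [0, 4, 0, 4, 4]  (obs o_2=4)
t=3: δ = [7.629e-06, 1.526e-05, 1.144e-05, 2.289e-05, 7.629e-06]  ψ = [1, 4, 1, 4, 4]  (obs o_3=5)
t=4: δ = [4.768e-07, 7.153e-07, 7.153e-07, 2.146e-06, 1.073e-06]  ψ = [1, 3, 1, 3, 3]  (obs o_4=5)
backtrack: best end state = 3; path = [2, 4, 4, 3, 3]

path = [2, 4, 4, 3, 3]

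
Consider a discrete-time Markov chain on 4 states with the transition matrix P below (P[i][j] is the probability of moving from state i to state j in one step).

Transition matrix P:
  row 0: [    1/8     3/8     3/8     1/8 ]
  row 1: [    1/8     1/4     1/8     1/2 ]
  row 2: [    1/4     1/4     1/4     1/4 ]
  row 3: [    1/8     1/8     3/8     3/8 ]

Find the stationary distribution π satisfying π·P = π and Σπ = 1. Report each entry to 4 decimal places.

π = [0.1603, 0.2290, 0.2824, 0.3282]

Balance equations π_j = Σ_i π_i·P[i][j]:
  π_0 = 1/8·π_0 + 1/8·π_1 + 1/4·π_2 + 1/8·π_3
  π_1 = 3/8·π_0 + 1/4·π_1 + 1/4·π_2 + 1/8·π_3
  π_2 = 3/8·π_0 + 1/8·π_1 + 1/4·π_2 + 3/8·π_3
  normalize: π_0 + π_1 + π_2 + π_3 = 1
Solving the linear system gives exactly π = [21/131, 30/131, 37/131, 43/131].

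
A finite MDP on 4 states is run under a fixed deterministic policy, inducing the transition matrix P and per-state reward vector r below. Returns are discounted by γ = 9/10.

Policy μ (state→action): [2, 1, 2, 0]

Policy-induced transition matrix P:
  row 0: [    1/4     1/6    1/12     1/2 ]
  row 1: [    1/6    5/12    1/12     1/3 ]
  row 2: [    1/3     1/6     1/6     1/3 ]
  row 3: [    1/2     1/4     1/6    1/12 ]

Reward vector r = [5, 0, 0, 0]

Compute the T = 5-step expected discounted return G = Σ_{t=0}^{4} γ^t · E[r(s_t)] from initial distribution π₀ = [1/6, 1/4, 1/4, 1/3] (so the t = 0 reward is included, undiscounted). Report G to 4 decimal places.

t=0: π = [0.1667, 0.2500, 0.2500, 0.3333], E[r] = 0.8333, γ^t·E[r] = 0.833333, running G = 0.833333
t=1: π = [0.3333, 0.2569, 0.1319, 0.2778], E[r] = 1.6667, γ^t·E[r] = 1.500000, running G = 2.333333
t=2: π = [0.3090, 0.2541, 0.1175, 0.3194], E[r] = 1.5451, γ^t·E[r] = 1.251563, running G = 3.584896
t=3: π = [0.3185, 0.2568, 0.1197, 0.3050], E[r] = 1.5924, γ^t·E[r] = 1.160859, running G = 4.745755
t=4: π = [0.3148, 0.2563, 0.1187, 0.3102], E[r] = 1.5741, γ^t·E[r] = 1.032776, running G = 5.778532

G = 5.7785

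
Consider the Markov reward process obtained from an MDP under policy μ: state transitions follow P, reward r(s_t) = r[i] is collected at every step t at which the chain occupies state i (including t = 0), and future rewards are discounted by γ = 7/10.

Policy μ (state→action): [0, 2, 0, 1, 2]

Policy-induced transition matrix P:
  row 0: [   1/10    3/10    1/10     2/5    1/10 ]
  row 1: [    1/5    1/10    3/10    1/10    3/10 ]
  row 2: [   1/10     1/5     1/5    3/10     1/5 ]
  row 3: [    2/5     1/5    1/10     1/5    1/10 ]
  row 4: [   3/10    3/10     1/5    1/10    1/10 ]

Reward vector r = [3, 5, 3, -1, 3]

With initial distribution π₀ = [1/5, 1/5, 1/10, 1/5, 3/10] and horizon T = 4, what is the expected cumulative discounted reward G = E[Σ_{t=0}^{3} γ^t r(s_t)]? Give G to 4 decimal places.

t=0: π = [0.2000, 0.2000, 0.1000, 0.2000, 0.3000], E[r] = 2.6000, γ^t·E[r] = 2.600000, running G = 2.600000
t=1: π = [0.2400, 0.2300, 0.1800, 0.2000, 0.1500], E[r] = 2.6600, γ^t·E[r] = 1.862000, running G = 4.462000
t=2: π = [0.2130, 0.2160, 0.1790, 0.2280, 0.1640], E[r] = 2.5200, γ^t·E[r] = 1.234800, running G = 5.696800
t=3: π = [0.2228, 0.2161, 0.1775, 0.2225, 0.1611], E[r] = 2.5422, γ^t·E[r] = 0.871975, running G = 6.568775

G = 6.5688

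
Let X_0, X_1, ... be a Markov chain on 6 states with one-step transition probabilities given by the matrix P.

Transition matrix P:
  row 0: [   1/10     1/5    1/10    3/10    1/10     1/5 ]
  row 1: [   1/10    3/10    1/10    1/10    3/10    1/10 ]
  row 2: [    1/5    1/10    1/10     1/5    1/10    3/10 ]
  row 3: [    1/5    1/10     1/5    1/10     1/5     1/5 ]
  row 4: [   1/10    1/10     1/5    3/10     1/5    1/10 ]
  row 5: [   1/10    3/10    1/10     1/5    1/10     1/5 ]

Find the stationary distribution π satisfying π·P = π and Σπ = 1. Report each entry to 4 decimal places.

Balance equations π_j = Σ_i π_i·P[i][j]:
  π_0 = 1/10·π_0 + 1/10·π_1 + 1/5·π_2 + 1/5·π_3 + 1/10·π_4 + 1/10·π_5
  π_1 = 1/5·π_0 + 3/10·π_1 + 1/10·π_2 + 1/10·π_3 + 1/10·π_4 + 3/10·π_5
  π_2 = 1/10·π_0 + 1/10·π_1 + 1/10·π_2 + 1/5·π_3 + 1/5·π_4 + 1/10·π_5
  π_3 = 3/10·π_0 + 1/10·π_1 + 1/5·π_2 + 1/10·π_3 + 3/10·π_4 + 1/5·π_5
  π_4 = 1/10·π_0 + 3/10·π_1 + 1/10·π_2 + 1/5·π_3 + 1/5·π_4 + 1/10·π_5
  normalize: π_0 + π_1 + π_2 + π_3 + π_4 + π_5 = 1
Solving the linear system gives exactly π = [3323/24995, 930/4999, 3416/24995, 4819/24995, 4346/24995, 4441/24995].

π = [0.1329, 0.1860, 0.1367, 0.1928, 0.1739, 0.1777]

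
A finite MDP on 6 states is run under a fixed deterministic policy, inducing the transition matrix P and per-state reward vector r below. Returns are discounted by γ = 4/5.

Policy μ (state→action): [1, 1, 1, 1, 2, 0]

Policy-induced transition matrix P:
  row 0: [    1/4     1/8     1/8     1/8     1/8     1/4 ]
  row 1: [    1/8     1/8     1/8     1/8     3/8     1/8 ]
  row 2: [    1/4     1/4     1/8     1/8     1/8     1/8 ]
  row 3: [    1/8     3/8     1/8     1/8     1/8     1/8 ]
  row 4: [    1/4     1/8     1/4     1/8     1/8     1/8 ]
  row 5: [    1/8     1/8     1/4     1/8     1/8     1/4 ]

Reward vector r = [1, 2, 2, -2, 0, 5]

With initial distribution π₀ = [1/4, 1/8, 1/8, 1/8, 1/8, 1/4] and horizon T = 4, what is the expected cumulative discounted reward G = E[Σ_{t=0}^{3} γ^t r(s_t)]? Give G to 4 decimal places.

G = 4.7120

t=0: π = [0.2500, 0.1250, 0.1250, 0.1250, 0.1250, 0.2500], E[r] = 1.7500, γ^t·E[r] = 1.750000, running G = 1.750000
t=1: π = [0.1875, 0.1719, 0.1719, 0.1250, 0.1563, 0.1875], E[r] = 1.5625, γ^t·E[r] = 1.250000, running G = 3.000000
t=2: π = [0.1895, 0.1777, 0.1680, 0.1250, 0.1680, 0.1719], E[r] = 1.4902, γ^t·E[r] = 0.953750, running G = 3.953750
t=3: π = [0.1907, 0.1772, 0.1675, 0.1250, 0.1694, 0.1702], E[r] = 1.4810, γ^t·E[r] = 0.758250, running G = 4.712000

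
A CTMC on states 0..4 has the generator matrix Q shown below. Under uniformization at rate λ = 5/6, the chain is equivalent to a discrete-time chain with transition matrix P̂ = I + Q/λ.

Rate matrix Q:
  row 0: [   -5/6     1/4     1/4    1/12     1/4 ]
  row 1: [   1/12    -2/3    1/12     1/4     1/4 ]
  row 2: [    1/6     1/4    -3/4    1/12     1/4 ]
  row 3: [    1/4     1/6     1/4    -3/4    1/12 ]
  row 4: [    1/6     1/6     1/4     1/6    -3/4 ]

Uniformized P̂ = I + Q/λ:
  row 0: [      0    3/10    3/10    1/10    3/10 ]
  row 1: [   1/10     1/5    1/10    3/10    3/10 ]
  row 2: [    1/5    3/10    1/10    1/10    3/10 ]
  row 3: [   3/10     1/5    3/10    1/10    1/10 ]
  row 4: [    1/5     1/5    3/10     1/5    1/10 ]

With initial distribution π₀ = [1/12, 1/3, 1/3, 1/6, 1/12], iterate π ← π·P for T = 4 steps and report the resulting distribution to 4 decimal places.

π = [0.1606, 0.2372, 0.2105, 0.1698, 0.2219]

t=0: π = [0.0833, 0.3333, 0.3333, 0.1667, 0.0833]
t=1: π = [0.1667, 0.2417, 0.1667, 0.1750, 0.2500]
t=2: π = [0.1600, 0.2333, 0.2183, 0.1733, 0.2150]
t=3: π = [0.1620, 0.2378, 0.2097, 0.1682, 0.2223]
t=4: π = [0.1606, 0.2372, 0.2105, 0.1698, 0.2219]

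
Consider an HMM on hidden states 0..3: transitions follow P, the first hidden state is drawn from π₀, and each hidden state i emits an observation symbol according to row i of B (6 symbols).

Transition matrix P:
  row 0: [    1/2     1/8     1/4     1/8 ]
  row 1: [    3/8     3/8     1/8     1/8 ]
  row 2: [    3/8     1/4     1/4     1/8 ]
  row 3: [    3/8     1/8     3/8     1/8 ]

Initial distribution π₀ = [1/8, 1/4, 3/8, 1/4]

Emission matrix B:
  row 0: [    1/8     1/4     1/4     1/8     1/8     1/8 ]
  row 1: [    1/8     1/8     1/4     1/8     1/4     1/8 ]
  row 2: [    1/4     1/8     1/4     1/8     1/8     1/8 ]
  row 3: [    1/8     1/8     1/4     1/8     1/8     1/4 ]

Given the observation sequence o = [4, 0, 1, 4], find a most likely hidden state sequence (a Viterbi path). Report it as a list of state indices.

path = [1, 0, 0, 0]

t=0: δ = [1.562e-02, 6.250e-02, 4.688e-02, 3.125e-02]  (obs o_0=4)
t=1: δ = [2.930e-03, 2.930e-03, 2.930e-03, 9.766e-04]  ψ = [1, 1, 2, 1]  (obs o_1=0)
t=2: δ = [3.662e-04, 1.373e-04, 9.155e-05, 4.578e-05]  ψ = [0, 1, 0, 0]  (obs o_2=1)
t=3: δ = [2.289e-05, 1.287e-05, 1.144e-05, 5.722e-06]  ψ = [0, 1, 0, 0]  (obs o_3=4)
backtrack: best end state = 0; path = [1, 0, 0, 0]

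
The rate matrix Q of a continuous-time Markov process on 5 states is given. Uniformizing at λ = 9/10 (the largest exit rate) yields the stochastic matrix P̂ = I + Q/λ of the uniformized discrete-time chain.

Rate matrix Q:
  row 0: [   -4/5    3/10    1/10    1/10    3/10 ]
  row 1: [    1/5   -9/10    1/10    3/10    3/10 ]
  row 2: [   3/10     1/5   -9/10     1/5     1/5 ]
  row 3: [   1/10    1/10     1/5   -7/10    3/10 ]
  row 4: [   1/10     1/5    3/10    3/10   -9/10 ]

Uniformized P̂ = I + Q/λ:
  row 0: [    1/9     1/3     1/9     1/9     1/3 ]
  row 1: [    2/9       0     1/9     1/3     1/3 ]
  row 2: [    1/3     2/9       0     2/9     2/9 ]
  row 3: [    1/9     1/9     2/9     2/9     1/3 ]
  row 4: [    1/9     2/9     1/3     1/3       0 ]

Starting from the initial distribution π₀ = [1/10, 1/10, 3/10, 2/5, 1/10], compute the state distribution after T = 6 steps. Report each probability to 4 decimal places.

t=0: π = [0.1000, 0.1000, 0.3000, 0.4000, 0.1000]
t=1: π = [0.1889, 0.1667, 0.1444, 0.2333, 0.2667]
t=2: π = [0.1617, 0.1802, 0.1802, 0.2494, 0.2284]
t=3: π = [0.1712, 0.1724, 0.1695, 0.2497, 0.2372]
t=4: π = [0.1679, 0.1752, 0.1727, 0.2487, 0.2354]
t=5: π = [0.1690, 0.1743, 0.1719, 0.2492, 0.2357]
t=6: π = [0.1687, 0.1746, 0.1721, 0.2490, 0.2357]

π = [0.1687, 0.1746, 0.1721, 0.2490, 0.2357]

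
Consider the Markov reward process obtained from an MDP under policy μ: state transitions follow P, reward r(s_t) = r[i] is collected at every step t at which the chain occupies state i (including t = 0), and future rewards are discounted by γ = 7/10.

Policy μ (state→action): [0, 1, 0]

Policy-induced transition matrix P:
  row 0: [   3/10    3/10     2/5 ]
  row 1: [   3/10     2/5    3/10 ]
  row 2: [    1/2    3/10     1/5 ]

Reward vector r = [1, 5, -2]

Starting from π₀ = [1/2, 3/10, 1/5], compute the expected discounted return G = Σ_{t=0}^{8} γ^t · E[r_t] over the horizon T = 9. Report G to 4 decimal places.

G = 4.6595

t=0: π = [0.5000, 0.3000, 0.2000], E[r] = 1.6000, γ^t·E[r] = 1.600000, running G = 1.600000
t=1: π = [0.3400, 0.3300, 0.3300], E[r] = 1.3300, γ^t·E[r] = 0.931000, running G = 2.531000
t=2: π = [0.3660, 0.3330, 0.3010], E[r] = 1.4290, γ^t·E[r] = 0.700210, running G = 3.231210
t=3: π = [0.3602, 0.3333, 0.3065], E[r] = 1.4137, γ^t·E[r] = 0.484899, running G = 3.716109
t=4: π = [0.3613, 0.3333, 0.3054], E[r] = 1.4172, γ^t·E[r] = 0.340272, running G = 4.056381
t=5: π = [0.3611, 0.3333, 0.3056], E[r] = 1.4166, γ^t·E[r] = 0.238080, running G = 4.294461
t=6: π = [0.3611, 0.3333, 0.3055], E[r] = 1.4167, γ^t·E[r] = 0.166672, running G = 4.461133
t=7: π = [0.3611, 0.3333, 0.3056], E[r] = 1.4167, γ^t·E[r] = 0.116668, running G = 4.577802
t=8: π = [0.3611, 0.3333, 0.3056], E[r] = 1.4167, γ^t·E[r] = 0.081668, running G = 4.659470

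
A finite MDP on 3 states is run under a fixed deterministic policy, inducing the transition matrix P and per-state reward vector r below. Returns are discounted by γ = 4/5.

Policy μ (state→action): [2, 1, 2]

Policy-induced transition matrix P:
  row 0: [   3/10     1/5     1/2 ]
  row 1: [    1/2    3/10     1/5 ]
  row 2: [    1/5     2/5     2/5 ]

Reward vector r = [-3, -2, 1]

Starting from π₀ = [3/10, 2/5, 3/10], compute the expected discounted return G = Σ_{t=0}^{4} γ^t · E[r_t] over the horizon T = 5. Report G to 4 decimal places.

G = -4.3206

t=0: π = [0.3000, 0.4000, 0.3000], E[r] = -1.4000, γ^t·E[r] = -1.400000, running G = -1.400000
t=1: π = [0.3500, 0.3000, 0.3500], E[r] = -1.3000, γ^t·E[r] = -1.040000, running G = -2.440000
t=2: π = [0.3250, 0.3000, 0.3750], E[r] = -1.2000, γ^t·E[r] = -0.768000, running G = -3.208000
t=3: π = [0.3225, 0.3050, 0.3725], E[r] = -1.2050, γ^t·E[r] = -0.616960, running G = -3.824960
t=4: π = [0.3238, 0.3050, 0.3713], E[r] = -1.2100, γ^t·E[r] = -0.495616, running G = -4.320576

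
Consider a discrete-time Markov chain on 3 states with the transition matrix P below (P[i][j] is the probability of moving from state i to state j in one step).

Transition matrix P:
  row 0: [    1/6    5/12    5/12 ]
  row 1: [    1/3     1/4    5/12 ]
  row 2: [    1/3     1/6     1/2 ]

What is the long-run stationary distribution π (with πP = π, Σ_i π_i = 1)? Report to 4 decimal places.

Balance equations π_j = Σ_i π_i·P[i][j]:
  π_0 = 1/6·π_0 + 1/3·π_1 + 1/3·π_2
  π_1 = 5/12·π_0 + 1/4·π_1 + 1/6·π_2
  normalize: π_0 + π_1 + π_2 = 1
Solving the linear system gives exactly π = [2/7, 20/77, 5/11].

π = [0.2857, 0.2597, 0.4545]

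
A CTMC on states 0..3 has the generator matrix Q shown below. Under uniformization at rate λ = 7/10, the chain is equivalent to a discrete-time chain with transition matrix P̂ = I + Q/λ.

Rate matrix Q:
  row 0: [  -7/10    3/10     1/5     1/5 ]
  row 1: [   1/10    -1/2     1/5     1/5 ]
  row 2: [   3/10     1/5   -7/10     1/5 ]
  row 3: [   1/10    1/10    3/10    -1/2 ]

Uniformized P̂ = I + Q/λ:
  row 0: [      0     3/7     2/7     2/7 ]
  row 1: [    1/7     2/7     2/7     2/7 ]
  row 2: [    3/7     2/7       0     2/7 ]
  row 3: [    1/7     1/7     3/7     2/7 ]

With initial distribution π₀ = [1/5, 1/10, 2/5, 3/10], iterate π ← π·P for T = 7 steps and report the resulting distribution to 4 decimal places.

π = [0.1885, 0.2718, 0.2539, 0.2857]

t=0: π = [0.2000, 0.1000, 0.4000, 0.3000]
t=1: π = [0.2286, 0.2714, 0.2143, 0.2857]
t=2: π = [0.1714, 0.2776, 0.2653, 0.2857]
t=3: π = [0.1942, 0.2694, 0.2507, 0.2857]
t=4: π = [0.1868, 0.2726, 0.2549, 0.2857]
t=5: π = [0.1890, 0.2716, 0.2537, 0.2857]
t=6: π = [0.1883, 0.2719, 0.2540, 0.2857]
t=7: π = [0.1885, 0.2718, 0.2539, 0.2857]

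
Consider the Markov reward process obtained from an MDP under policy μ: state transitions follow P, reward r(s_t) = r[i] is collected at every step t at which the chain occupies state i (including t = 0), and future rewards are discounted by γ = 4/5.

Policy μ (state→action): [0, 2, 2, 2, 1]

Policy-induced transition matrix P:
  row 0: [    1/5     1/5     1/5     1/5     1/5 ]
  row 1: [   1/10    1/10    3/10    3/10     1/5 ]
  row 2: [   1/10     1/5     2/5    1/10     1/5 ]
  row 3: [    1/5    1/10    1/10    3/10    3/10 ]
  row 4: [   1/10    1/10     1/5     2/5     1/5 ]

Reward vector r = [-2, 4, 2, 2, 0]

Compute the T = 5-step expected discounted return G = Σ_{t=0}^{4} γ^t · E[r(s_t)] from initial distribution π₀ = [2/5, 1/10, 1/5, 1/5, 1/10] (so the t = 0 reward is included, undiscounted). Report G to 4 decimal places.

t=0: π = [0.4000, 0.1000, 0.2000, 0.2000, 0.1000], E[r] = 0.4000, γ^t·E[r] = 0.400000, running G = 0.400000
t=1: π = [0.1600, 0.1600, 0.2300, 0.2300, 0.2200], E[r] = 1.2400, γ^t·E[r] = 0.992000, running G = 1.392000
t=2: π = [0.1390, 0.1390, 0.2390, 0.2600, 0.2230], E[r] = 1.2760, γ^t·E[r] = 0.816640, running G = 2.208640
t=3: π = [0.1399, 0.1378, 0.2357, 0.2606, 0.2260], E[r] = 1.2640, γ^t·E[r] = 0.647168, running G = 2.855808
t=4: π = [0.1401, 0.1376, 0.2349, 0.2615, 0.2261], E[r] = 1.2628, γ^t·E[r] = 0.517243, running G = 3.373051

G = 3.3731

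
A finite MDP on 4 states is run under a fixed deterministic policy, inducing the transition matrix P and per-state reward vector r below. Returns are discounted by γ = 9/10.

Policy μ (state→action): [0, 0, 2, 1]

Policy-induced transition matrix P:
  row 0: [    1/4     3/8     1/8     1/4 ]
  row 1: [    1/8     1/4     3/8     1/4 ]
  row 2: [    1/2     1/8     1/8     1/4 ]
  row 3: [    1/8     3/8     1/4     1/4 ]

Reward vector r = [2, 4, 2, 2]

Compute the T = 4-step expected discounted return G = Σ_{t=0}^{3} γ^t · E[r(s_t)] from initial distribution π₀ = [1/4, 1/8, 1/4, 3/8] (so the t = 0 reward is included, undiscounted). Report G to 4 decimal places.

G = 8.5379

t=0: π = [0.2500, 0.1250, 0.2500, 0.3750], E[r] = 2.2500, γ^t·E[r] = 2.250000, running G = 2.250000
t=1: π = [0.2500, 0.2969, 0.2031, 0.2500], E[r] = 2.5938, γ^t·E[r] = 2.334375, running G = 4.584375
t=2: π = [0.2324, 0.2871, 0.2305, 0.2500], E[r] = 2.5742, γ^t·E[r] = 2.085117, running G = 6.669492
t=3: π = [0.2405, 0.2815, 0.2280, 0.2500], E[r] = 2.5630, γ^t·E[r] = 1.868418, running G = 8.537911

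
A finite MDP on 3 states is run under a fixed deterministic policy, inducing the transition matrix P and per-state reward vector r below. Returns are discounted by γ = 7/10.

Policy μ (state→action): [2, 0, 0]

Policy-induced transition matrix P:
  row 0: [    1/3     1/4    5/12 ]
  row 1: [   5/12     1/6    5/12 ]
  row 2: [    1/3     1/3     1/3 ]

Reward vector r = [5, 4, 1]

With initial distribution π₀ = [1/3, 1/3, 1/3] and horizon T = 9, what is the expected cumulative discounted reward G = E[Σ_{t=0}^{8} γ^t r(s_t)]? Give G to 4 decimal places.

G = 10.3676

t=0: π = [0.3333, 0.3333, 0.3333], E[r] = 3.3333, γ^t·E[r] = 3.333333, running G = 3.333333
t=1: π = [0.3611, 0.2500, 0.3889], E[r] = 3.1944, γ^t·E[r] = 2.236111, running G = 5.569444
t=2: π = [0.3542, 0.2616, 0.3843], E[r] = 3.2014, γ^t·E[r] = 1.568681, running G = 7.138125
t=3: π = [0.3551, 0.2602, 0.3846], E[r] = 3.2012, γ^t·E[r] = 1.098010, running G = 8.236135
t=4: π = [0.3550, 0.2604, 0.3846], E[r] = 3.2012, γ^t·E[r] = 0.768603, running G = 9.004739
t=5: π = [0.3550, 0.2604, 0.3846], E[r] = 3.2012, γ^t·E[r] = 0.538023, running G = 9.542762
t=6: π = [0.3550, 0.2604, 0.3846], E[r] = 3.2012, γ^t·E[r] = 0.376616, running G = 9.919378
t=7: π = [0.3550, 0.2604, 0.3846], E[r] = 3.2012, γ^t·E[r] = 0.263631, running G = 10.183009
t=8: π = [0.3550, 0.2604, 0.3846], E[r] = 3.2012, γ^t·E[r] = 0.184542, running G = 10.367551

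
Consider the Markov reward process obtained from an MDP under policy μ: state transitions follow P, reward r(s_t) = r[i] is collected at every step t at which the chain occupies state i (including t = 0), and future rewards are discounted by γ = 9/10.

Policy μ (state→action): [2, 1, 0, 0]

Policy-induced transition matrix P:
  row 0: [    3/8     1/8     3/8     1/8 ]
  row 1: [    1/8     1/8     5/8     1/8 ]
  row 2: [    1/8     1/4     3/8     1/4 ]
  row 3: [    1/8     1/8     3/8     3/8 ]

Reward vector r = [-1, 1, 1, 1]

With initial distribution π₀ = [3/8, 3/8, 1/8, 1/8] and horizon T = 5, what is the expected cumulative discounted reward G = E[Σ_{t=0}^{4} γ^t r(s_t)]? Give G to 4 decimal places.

G = 2.1927

t=0: π = [0.3750, 0.3750, 0.1250, 0.1250], E[r] = 0.2500, γ^t·E[r] = 0.250000, running G = 0.250000
t=1: π = [0.2188, 0.1406, 0.4688, 0.1719], E[r] = 0.5625, γ^t·E[r] = 0.506250, running G = 0.756250
t=2: π = [0.1797, 0.1836, 0.4102, 0.2266], E[r] = 0.6406, γ^t·E[r] = 0.518906, running G = 1.275156
t=3: π = [0.1699, 0.1763, 0.4209, 0.2329], E[r] = 0.6602, γ^t·E[r] = 0.481254, running G = 1.756410
t=4: π = [0.1675, 0.1776, 0.4191, 0.2358], E[r] = 0.6650, γ^t·E[r] = 0.436332, running G = 2.192742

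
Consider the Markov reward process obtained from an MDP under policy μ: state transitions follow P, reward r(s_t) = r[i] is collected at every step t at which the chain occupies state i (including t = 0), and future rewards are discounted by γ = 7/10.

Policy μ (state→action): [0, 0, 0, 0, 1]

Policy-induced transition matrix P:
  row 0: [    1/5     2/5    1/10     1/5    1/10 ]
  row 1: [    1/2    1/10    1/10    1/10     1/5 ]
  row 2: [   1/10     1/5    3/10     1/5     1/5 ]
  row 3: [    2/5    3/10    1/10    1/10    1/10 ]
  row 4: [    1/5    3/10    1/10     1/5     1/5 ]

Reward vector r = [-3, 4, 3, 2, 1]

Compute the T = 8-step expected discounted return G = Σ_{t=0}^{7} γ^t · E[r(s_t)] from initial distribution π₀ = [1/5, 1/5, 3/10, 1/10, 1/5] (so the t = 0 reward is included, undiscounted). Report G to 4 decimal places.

t=0: π = [0.2000, 0.2000, 0.3000, 0.1000, 0.2000], E[r] = 1.5000, γ^t·E[r] = 1.500000, running G = 1.500000
t=1: π = [0.2500, 0.2500, 0.1600, 0.1700, 0.1700], E[r] = 1.2400, γ^t·E[r] = 0.868000, running G = 2.368000
t=2: π = [0.2930, 0.2590, 0.1320, 0.1580, 0.1580], E[r] = 1.0270, γ^t·E[r] = 0.503230, running G = 2.871230
t=3: π = [0.2961, 0.2643, 0.1264, 0.1583, 0.1549], E[r] = 1.0196, γ^t·E[r] = 0.349723, running G = 3.220953
t=4: π = [0.2983, 0.2641, 0.1253, 0.1577, 0.1546], E[r] = 1.0074, γ^t·E[r] = 0.241874, running G = 3.462827
t=5: π = [0.2983, 0.2645, 0.1251, 0.1578, 0.1544], E[r] = 1.0084, γ^t·E[r] = 0.169475, running G = 3.632302
t=6: π = [0.2984, 0.2644, 0.1250, 0.1578, 0.1544], E[r] = 1.0075, γ^t·E[r] = 0.118526, running G = 3.750828
t=7: π = [0.2984, 0.2645, 0.1250, 0.1578, 0.1544], E[r] = 1.0076, γ^t·E[r] = 0.082983, running G = 3.833811

G = 3.8338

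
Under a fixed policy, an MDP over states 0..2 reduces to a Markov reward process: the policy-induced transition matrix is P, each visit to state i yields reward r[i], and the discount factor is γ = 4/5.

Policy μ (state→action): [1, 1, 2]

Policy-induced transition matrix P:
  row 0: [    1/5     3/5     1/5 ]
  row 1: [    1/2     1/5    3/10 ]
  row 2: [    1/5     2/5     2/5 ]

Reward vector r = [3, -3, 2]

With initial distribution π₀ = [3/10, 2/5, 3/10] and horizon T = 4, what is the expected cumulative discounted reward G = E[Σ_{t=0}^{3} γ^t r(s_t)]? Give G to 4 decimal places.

t=0: π = [0.3000, 0.4000, 0.3000], E[r] = 0.3000, γ^t·E[r] = 0.300000, running G = 0.300000
t=1: π = [0.3200, 0.3800, 0.3000], E[r] = 0.4200, γ^t·E[r] = 0.336000, running G = 0.636000
t=2: π = [0.3140, 0.3880, 0.2980], E[r] = 0.3740, γ^t·E[r] = 0.239360, running G = 0.875360
t=3: π = [0.3164, 0.3852, 0.2984], E[r] = 0.3904, γ^t·E[r] = 0.199885, running G = 1.075245

G = 1.0752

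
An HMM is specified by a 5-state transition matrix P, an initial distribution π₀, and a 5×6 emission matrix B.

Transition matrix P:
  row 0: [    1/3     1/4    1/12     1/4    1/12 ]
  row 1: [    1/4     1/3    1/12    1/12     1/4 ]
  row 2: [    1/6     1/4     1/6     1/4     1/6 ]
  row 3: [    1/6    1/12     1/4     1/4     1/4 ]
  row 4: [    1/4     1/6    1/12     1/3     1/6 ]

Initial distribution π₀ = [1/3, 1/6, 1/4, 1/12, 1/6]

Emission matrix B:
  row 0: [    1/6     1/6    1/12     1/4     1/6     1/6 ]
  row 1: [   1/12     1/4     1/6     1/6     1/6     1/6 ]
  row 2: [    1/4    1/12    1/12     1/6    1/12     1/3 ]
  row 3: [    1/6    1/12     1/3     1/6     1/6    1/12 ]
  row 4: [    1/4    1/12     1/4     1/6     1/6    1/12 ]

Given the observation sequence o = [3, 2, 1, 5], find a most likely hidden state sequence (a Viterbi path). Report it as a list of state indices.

t=0: δ = [8.333e-02, 2.778e-02, 4.167e-02, 1.389e-02, 2.778e-02]  (obs o_0=3)
t=1: δ = [2.315e-03, 3.472e-03, 5.787e-04, 6.944e-03, 1.736e-03]  ψ = [0, 0, 0, 0, 0]  (obs o_1=2)
t=2: δ = [1.929e-04, 2.894e-04, 1.447e-04, 1.447e-04, 1.447e-04]  ψ = [3, 1, 3, 3, 3]  (obs o_2=1)
t=3: δ = [1.206e-05, 1.608e-05, 1.206e-05, 4.019e-06, 6.028e-06]  ψ = [1, 1, 3, 0, 1]  (obs o_3=5)
backtrack: best end state = 1; path = [0, 1, 1, 1]

path = [0, 1, 1, 1]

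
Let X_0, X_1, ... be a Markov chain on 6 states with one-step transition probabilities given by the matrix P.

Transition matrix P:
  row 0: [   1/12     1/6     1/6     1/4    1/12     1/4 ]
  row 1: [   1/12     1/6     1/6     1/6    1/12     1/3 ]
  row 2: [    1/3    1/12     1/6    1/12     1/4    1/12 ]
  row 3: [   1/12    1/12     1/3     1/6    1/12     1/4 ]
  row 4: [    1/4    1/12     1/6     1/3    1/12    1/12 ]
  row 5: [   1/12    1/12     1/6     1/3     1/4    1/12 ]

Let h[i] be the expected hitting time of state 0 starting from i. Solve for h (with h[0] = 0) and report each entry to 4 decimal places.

h = [0.0000, 6.3249, 4.6342, 6.0578, 5.2703, 6.1487]

First-step conditioning: h[0] = 0; for i ≠ 0, h[i] = 1 + Σ_k P[i][k]·h[k].
  h[1] = 1 + 1/6·h[1] + 1/6·h[2] + 1/6·h[3] + 1/12·h[4] + 1/3·h[5]
  h[2] = 1 + 1/12·h[1] + 1/6·h[2] + 1/12·h[3] + 1/4·h[4] + 1/12·h[5]
  h[3] = 1 + 1/12·h[1] + 1/3·h[2] + 1/6·h[3] + 1/12·h[4] + 1/4·h[5]
  h[4] = 1 + 1/12·h[1] + 1/6·h[2] + 1/3·h[3] + 1/12·h[4] + 1/12·h[5]
  h[5] = 1 + 1/12·h[1] + 1/6·h[2] + 1/3·h[3] + 1/4·h[4] + 1/12·h[5]
Solving the 5×5 linear system over states ≠ 0 gives exactly h = [0, 13782/2179, 10098/2179, 13200/2179, 11484/2179, 13398/2179] (h[0] = 0 is the target).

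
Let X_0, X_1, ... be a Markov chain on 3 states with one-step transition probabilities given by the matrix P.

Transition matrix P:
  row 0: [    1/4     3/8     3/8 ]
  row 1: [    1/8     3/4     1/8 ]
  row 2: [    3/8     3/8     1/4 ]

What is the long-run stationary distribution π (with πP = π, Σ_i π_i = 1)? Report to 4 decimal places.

Balance equations π_j = Σ_i π_i·P[i][j]:
  π_0 = 1/4·π_0 + 1/8·π_1 + 3/8·π_2
  π_1 = 3/8·π_0 + 3/4·π_1 + 3/8·π_2
  normalize: π_0 + π_1 + π_2 = 1
Solving the linear system gives exactly π = [1/5, 3/5, 1/5].

π = [0.2000, 0.6000, 0.2000]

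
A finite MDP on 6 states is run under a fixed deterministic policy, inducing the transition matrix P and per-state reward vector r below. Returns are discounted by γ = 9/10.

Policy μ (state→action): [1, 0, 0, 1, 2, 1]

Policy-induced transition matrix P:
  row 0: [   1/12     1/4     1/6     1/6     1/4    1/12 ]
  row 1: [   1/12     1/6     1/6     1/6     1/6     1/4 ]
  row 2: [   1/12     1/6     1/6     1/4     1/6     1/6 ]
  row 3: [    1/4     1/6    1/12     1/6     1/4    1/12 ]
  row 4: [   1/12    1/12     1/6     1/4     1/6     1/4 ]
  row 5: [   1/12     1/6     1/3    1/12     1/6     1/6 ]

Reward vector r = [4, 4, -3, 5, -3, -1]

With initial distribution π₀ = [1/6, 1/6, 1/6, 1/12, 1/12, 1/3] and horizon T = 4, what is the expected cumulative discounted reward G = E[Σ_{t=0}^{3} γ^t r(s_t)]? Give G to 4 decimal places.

G = 2.2397

t=0: π = [0.1667, 0.1667, 0.1667, 0.0833, 0.0833, 0.3333], E[r] = 0.6667, γ^t·E[r] = 0.666667, running G = 0.666667
t=1: π = [0.0972, 0.1736, 0.2153, 0.1597, 0.1875, 0.1667], E[r] = 0.5069, γ^t·E[r] = 0.456250, running G = 1.122917
t=2: π = [0.1100, 0.1591, 0.1811, 0.1863, 0.1881, 0.1753], E[r] = 0.7251, γ^t·E[r] = 0.587344, running G = 1.710260
t=3: π = [0.1144, 0.1602, 0.1804, 0.1828, 0.1914, 0.1709], E[r] = 0.7262, γ^t·E[r] = 0.529418, running G = 2.239678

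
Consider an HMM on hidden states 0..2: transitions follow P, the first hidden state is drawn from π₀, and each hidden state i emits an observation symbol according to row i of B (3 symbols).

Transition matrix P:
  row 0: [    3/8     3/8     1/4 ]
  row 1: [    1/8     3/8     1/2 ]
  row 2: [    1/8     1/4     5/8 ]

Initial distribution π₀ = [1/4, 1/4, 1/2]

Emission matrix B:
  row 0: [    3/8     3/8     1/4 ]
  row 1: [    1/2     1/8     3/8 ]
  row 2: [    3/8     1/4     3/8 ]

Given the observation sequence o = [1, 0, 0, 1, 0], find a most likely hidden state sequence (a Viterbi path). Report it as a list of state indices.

path = [2, 2, 2, 2, 2]

t=0: δ = [9.375e-02, 3.125e-02, 1.250e-01]  (obs o_0=1)
t=1: δ = [1.318e-02, 1.758e-02, 2.930e-02]  ψ = [0, 0, 2]  (obs o_1=0)
t=2: δ = [1.854e-03, 3.662e-03, 6.866e-03]  ψ = [0, 2, 2]  (obs o_2=0)
t=3: δ = [3.219e-04, 2.146e-04, 1.073e-03]  ψ = [2, 2, 2]  (obs o_3=1)
t=4: δ = [5.029e-05, 1.341e-04, 2.515e-04]  ψ = [2, 2, 2]  (obs o_4=0)
backtrack: best end state = 2; path = [2, 2, 2, 2, 2]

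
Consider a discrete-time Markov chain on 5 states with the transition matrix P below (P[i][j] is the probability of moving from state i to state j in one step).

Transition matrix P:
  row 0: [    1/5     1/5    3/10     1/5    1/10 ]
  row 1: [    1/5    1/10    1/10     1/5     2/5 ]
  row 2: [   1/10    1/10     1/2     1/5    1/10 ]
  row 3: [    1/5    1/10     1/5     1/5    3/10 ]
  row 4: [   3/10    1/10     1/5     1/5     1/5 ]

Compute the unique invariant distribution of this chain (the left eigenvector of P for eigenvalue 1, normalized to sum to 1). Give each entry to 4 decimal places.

π = [0.1899, 0.1190, 0.2958, 0.2000, 0.1952]

Balance equations π_j = Σ_i π_i·P[i][j]:
  π_0 = 1/5·π_0 + 1/5·π_1 + 1/10·π_2 + 1/5·π_3 + 3/10·π_4
  π_1 = 1/5·π_0 + 1/10·π_1 + 1/10·π_2 + 1/10·π_3 + 1/10·π_4
  π_2 = 3/10·π_0 + 1/10·π_1 + 1/2·π_2 + 1/5·π_3 + 1/5·π_4
  π_3 = 1/5·π_0 + 1/5·π_1 + 1/5·π_2 + 1/5·π_3 + 1/5·π_4
  normalize: π_0 + π_1 + π_2 + π_3 + π_4 = 1
Solving the linear system gives exactly π = [151/795, 473/3975, 392/1325, 1/5, 776/3975].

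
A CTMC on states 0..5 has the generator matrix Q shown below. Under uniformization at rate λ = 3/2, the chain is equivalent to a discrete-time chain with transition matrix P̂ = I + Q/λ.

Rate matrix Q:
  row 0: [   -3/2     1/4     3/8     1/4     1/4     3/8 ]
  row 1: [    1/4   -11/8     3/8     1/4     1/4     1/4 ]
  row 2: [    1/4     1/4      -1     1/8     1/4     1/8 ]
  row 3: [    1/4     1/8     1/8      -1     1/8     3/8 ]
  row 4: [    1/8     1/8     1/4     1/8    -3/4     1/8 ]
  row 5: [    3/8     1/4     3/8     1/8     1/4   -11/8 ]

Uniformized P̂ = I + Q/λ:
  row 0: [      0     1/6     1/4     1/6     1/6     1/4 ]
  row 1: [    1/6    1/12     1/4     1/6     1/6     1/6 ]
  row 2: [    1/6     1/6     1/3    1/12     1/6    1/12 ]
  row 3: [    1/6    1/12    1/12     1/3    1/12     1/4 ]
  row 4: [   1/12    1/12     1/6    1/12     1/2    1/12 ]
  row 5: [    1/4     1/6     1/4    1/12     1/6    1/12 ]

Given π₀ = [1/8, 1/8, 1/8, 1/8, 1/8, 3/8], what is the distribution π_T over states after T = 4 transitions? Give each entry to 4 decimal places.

t=0: π = [0.1250, 0.1250, 0.1250, 0.1250, 0.1250, 0.3750]
t=1: π = [0.1667, 0.1354, 0.2292, 0.1354, 0.1979, 0.1354]
t=2: π = [0.1337, 0.1276, 0.2300, 0.1424, 0.2214, 0.1450]
t=3: π = [0.1380, 0.1257, 0.2270, 0.1407, 0.2286, 0.1400]
t=4: π = [0.1363, 0.1254, 0.2264, 0.1405, 0.2311, 0.1403]

π = [0.1363, 0.1254, 0.2264, 0.1405, 0.2311, 0.1403]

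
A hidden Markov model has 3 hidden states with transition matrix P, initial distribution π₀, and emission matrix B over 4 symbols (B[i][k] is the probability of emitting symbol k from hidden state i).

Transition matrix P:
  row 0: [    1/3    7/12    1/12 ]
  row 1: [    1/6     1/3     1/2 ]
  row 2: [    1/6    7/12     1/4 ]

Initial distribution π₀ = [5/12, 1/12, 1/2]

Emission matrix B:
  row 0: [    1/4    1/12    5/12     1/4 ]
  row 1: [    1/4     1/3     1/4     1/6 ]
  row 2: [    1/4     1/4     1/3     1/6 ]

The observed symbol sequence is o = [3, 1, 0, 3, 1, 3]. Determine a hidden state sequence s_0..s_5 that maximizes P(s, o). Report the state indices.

path = [0, 1, 2, 1, 2, 1]

t=0: δ = [1.042e-01, 1.389e-02, 8.333e-02]  (obs o_0=3)
t=1: δ = [2.894e-03, 2.025e-02, 5.208e-03]  ψ = [0, 0, 2]  (obs o_1=1)
t=2: δ = [8.439e-04, 1.688e-03, 2.532e-03]  ψ = [1, 1, 1]  (obs o_2=0)
t=3: δ = [1.055e-04, 2.462e-04, 1.407e-04]  ψ = [2, 2, 1]  (obs o_3=3)
t=4: δ = [3.419e-06, 2.735e-05, 3.077e-05]  ψ = [1, 1, 1]  (obs o_4=1)
t=5: δ = [1.282e-06, 2.991e-06, 2.279e-06]  ψ = [2, 2, 1]  (obs o_5=3)
backtrack: best end state = 1; path = [0, 1, 2, 1, 2, 1]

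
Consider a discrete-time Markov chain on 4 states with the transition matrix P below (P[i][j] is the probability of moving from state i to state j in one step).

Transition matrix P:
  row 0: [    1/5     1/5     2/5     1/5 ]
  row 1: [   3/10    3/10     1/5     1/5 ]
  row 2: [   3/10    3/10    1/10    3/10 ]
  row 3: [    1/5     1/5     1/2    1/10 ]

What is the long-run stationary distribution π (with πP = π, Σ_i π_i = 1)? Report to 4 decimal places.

π = [0.2538, 0.2538, 0.2846, 0.2077]

Balance equations π_j = Σ_i π_i·P[i][j]:
  π_0 = 1/5·π_0 + 3/10·π_1 + 3/10·π_2 + 1/5·π_3
  π_1 = 1/5·π_0 + 3/10·π_1 + 3/10·π_2 + 1/5·π_3
  π_2 = 2/5·π_0 + 1/5·π_1 + 1/10·π_2 + 1/2·π_3
  normalize: π_0 + π_1 + π_2 + π_3 = 1
Solving the linear system gives exactly π = [33/130, 33/130, 37/130, 27/130].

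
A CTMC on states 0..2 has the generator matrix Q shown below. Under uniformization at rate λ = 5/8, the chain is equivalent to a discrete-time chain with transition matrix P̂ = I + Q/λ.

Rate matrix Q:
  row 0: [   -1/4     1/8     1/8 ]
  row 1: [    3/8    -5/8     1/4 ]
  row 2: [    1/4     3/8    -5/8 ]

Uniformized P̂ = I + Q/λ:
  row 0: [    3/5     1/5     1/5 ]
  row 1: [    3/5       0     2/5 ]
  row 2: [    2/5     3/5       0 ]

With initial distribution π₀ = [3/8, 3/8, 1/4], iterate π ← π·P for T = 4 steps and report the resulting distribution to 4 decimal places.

t=0: π = [0.3750, 0.3750, 0.2500]
t=1: π = [0.5500, 0.2250, 0.2250]
t=2: π = [0.5550, 0.2450, 0.2000]
t=3: π = [0.5600, 0.2310, 0.2090]
t=4: π = [0.5582, 0.2374, 0.2044]

π = [0.5582, 0.2374, 0.2044]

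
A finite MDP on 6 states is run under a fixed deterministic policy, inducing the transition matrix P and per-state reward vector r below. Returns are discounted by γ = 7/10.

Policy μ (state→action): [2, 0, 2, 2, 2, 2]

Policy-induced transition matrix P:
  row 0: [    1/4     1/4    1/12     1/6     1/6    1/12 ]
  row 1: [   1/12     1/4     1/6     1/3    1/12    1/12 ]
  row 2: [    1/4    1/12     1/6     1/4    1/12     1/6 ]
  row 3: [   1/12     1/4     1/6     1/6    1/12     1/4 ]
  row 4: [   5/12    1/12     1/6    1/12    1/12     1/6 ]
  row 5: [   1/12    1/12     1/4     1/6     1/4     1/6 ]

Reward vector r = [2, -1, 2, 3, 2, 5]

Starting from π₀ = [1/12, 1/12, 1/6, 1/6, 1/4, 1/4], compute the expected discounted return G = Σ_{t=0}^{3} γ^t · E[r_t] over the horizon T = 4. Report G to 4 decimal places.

t=0: π = [0.0833, 0.0833, 0.1667, 0.1667, 0.2500, 0.2500], E[r] = 2.6667, γ^t·E[r] = 2.666667, running G = 2.666667
t=1: π = [0.2083, 0.1389, 0.1806, 0.1736, 0.1319, 0.1667], E[r] = 2.2569, γ^t·E[r] = 1.579861, running G = 4.246528
t=2: π = [0.1921, 0.1701, 0.1632, 0.1939, 0.1285, 0.1522], E[r] = 2.1400, γ^t·E[r] = 1.048623, running G = 5.295150
t=3: π = [0.1854, 0.1760, 0.1633, 0.1979, 0.1247, 0.1526], E[r] = 2.1277, γ^t·E[r] = 0.729818, running G = 6.024968

G = 6.0250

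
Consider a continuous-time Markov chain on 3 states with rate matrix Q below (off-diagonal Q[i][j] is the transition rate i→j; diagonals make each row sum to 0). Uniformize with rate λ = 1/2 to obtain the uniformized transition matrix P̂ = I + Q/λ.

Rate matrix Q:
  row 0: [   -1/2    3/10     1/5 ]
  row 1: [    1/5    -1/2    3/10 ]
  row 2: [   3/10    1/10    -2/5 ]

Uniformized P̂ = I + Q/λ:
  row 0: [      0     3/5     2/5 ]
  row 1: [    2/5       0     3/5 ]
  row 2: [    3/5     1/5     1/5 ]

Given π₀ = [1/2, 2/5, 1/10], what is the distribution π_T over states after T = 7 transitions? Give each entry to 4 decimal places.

t=0: π = [0.5000, 0.4000, 0.1000]
t=1: π = [0.2200, 0.3200, 0.4600]
t=2: π = [0.4040, 0.2240, 0.3720]
t=3: π = [0.3128, 0.3168, 0.3704]
t=4: π = [0.3490, 0.2618, 0.3893]
t=5: π = [0.3383, 0.2872, 0.3745]
t=6: π = [0.3396, 0.2779, 0.3825]
t=7: π = [0.3407, 0.2803, 0.3791]

π = [0.3407, 0.2803, 0.3791]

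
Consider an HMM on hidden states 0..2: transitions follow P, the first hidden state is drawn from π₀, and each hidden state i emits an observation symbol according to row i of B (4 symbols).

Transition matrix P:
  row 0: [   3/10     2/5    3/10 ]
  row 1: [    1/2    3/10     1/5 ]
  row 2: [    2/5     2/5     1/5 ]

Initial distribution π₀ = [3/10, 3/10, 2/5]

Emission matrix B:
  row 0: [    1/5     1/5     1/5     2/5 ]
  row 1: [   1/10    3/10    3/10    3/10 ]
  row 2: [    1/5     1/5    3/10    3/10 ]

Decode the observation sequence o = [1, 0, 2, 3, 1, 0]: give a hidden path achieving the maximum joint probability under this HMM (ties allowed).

t=0: δ = [6.000e-02, 9.000e-02, 8.000e-02]  (obs o_0=1)
t=1: δ = [9.000e-03, 3.200e-03, 3.600e-03]  ψ = [1, 2, 0]  (obs o_1=0)
t=2: δ = [5.400e-04, 1.080e-03, 8.100e-04]  ψ = [0, 0, 0]  (obs o_2=2)
t=3: δ = [2.160e-04, 9.720e-05, 6.480e-05]  ψ = [1, 1, 1]  (obs o_3=3)
t=4: δ = [1.296e-05, 2.592e-05, 1.296e-05]  ψ = [0, 0, 0]  (obs o_4=1)
t=5: δ = [2.592e-06, 7.776e-07, 1.037e-06]  ψ = [1, 1, 1]  (obs o_5=0)
backtrack: best end state = 0; path = [1, 0, 1, 0, 1, 0]

path = [1, 0, 1, 0, 1, 0]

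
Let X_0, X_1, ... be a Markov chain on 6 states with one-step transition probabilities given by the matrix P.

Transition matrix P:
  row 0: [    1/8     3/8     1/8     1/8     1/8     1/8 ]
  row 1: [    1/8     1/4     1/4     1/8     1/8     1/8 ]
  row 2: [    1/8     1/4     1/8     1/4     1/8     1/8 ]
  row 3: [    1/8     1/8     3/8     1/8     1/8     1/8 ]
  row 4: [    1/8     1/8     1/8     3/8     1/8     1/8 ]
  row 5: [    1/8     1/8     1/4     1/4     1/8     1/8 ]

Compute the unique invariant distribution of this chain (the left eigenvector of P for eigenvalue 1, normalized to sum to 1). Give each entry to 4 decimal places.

Balance equations π_j = Σ_i π_i·P[i][j]:
  π_0 = 1/8·π_0 + 1/8·π_1 + 1/8·π_2 + 1/8·π_3 + 1/8·π_4 + 1/8·π_5
  π_1 = 3/8·π_0 + 1/4·π_1 + 1/4·π_2 + 1/8·π_3 + 1/8·π_4 + 1/8·π_5
  π_2 = 1/8·π_0 + 1/4·π_1 + 1/8·π_2 + 3/8·π_3 + 1/8·π_4 + 1/4·π_5
  π_3 = 1/8·π_0 + 1/8·π_1 + 1/4·π_2 + 1/8·π_3 + 3/8·π_4 + 1/4·π_5
  π_4 = 1/8·π_0 + 1/8·π_1 + 1/8·π_2 + 1/8·π_3 + 1/8·π_4 + 1/8·π_5
  normalize: π_0 + π_1 + π_2 + π_3 + π_4 + π_5 = 1
Solving the linear system gives exactly π = [1/8, 119/568, 123/568, 113/568, 1/8, 1/8].

π = [0.1250, 0.2095, 0.2165, 0.1989, 0.1250, 0.1250]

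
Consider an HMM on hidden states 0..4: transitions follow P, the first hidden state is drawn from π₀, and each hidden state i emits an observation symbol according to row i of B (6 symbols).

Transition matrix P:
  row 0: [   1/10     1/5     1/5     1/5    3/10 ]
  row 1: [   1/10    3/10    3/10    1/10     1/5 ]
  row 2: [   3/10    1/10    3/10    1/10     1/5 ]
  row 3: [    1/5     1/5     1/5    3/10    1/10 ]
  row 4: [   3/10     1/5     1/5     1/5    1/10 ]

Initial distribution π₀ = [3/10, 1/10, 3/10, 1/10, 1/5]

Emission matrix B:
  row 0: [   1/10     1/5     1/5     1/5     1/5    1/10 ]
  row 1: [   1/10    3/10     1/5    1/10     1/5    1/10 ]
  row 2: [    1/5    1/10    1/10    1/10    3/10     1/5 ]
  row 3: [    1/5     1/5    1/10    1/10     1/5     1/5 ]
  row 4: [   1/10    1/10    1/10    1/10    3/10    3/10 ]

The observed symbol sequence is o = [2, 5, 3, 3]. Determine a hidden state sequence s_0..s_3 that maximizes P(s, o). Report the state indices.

t=0: δ = [6.000e-02, 2.000e-02, 3.000e-02, 1.000e-02, 2.000e-02]  (obs o_0=2)
t=1: δ = [9.000e-04, 1.200e-03, 2.400e-03, 2.400e-03, 5.400e-03]  ψ = [2, 0, 0, 0, 0]  (obs o_1=5)
t=2: δ = [3.240e-04, 1.080e-04, 1.080e-04, 1.080e-04, 5.400e-05]  ψ = [4, 4, 4, 4, 4]  (obs o_2=3)
t=3: δ = [6.480e-06, 6.480e-06, 6.480e-06, 6.480e-06, 9.720e-06]  ψ = [0, 0, 0, 0, 0]  (obs o_3=3)
backtrack: best end state = 4; path = [0, 4, 0, 4]

path = [0, 4, 0, 4]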